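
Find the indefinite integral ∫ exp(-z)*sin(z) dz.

-exp(-z)*sin(z)/2 - exp(-z)*cos(z)/2 + C

Let I denote the integral. Integrate by parts with u = sin(z), dv = exp(-z) dz, so v = -exp(-z): I = -exp(-z)*sin(z) + ∫ exp(-z)*cos(z) dz.
Apply parts again with u = cos(z), dv = exp(-z) dz: ∫ exp(-z)*cos(z) dz = -exp(-z)*cos(z) − I. Substituting back brings back I: I = -exp(-z)*sin(z) - exp(-z)*cos(z) − I.
Solving for I: (1 + 1)·I equals the remaining terms, so I = (1/2)·(-exp(-z)*sin(z) - exp(-z)*cos(z)).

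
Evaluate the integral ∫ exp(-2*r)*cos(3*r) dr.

Let I denote the integral. Integrate by parts with u = cos(3*r), dv = exp(-2*r) dr, so v = -exp(-2*r)/2: I = -exp(-2*r)*cos(3*r)/2 − (3/2)·∫ exp(-2*r)*sin(3*r) dr.
Apply parts again with u = sin(3*r), dv = exp(-2*r) dr: ∫ exp(-2*r)*sin(3*r) dr = -exp(-2*r)*sin(3*r)/2 + (3/2)·I. Substituting back brings back I: I = 3*exp(-2*r)*sin(3*r)/4 - exp(-2*r)*cos(3*r)/2 − (9/4)·I.
Solving for I: (1 + 9/4)·I equals the remaining terms, so I = (4/13)·(3*exp(-2*r)*sin(3*r)/4 - exp(-2*r)*cos(3*r)/2).

3*exp(-2*r)*sin(3*r)/13 - 2*exp(-2*r)*cos(3*r)/13 + C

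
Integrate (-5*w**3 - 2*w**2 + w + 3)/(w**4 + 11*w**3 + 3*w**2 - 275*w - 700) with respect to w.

-667*log(w - 5)/1080 - 287*log(w + 4)/27 + 573*log(w + 5)/20 - 1613*log(w + 7)/72 + C

Factor the denominator: (w - 5)*(w + 4)*(w + 5)*(w + 7).
Partial-fraction decomposition: -1613/(72*(w + 7)) + 573/(20*(w + 5)) - 287/(27*(w + 4)) - 667/(1080*(w - 5)).
Integrate each term: A/(w−a) contributes A·log|w−a|.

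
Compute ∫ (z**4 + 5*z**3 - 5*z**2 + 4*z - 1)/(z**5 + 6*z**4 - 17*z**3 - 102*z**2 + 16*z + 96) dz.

511*log(z - 4)/1200 - 2*log(z - 1)/105 - 7*log(z + 1)/75 + 161*log(z + 4)/240 + 11*log(z + 6)/700 + C

Factor the denominator: (z - 4)*(z - 1)*(z + 1)*(z + 4)*(z + 6).
Partial-fraction decomposition: 11/(700*(z + 6)) + 161/(240*(z + 4)) - 7/(75*(z + 1)) - 2/(105*(z - 1)) + 511/(1200*(z - 4)).
Integrate each term: A/(z−a) contributes A·log|z−a|.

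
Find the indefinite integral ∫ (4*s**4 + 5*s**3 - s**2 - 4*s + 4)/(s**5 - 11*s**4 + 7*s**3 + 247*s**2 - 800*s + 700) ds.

5623*log(s - 7)/300 - 257*log(s - 5)/15 + 7612*log(s - 2)/3675 + 937*log(s + 5)/2940 - 32/(35*s - 70) + C

Factor the denominator: (s - 7)*(s - 5)*(s - 2)**2*(s + 5).
Partial-fraction decomposition: 937/(2940*(s + 5)) + 7612/(3675*(s - 2)) + 32/(35*(s - 2)**2) - 257/(15*(s - 5)) + 5623/(300*(s - 7)).
Integrate each term; A/(s−a) gives A·log|s−a|; A/(s−a)² gives −A/(s−a).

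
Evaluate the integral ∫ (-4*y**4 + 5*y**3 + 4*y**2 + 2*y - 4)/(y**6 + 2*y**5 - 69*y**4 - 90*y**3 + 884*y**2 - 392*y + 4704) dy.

-197*log(y - 7)/742 + 53*log(y - 4)/550 - 59*log(y + 6)/50 + 11141*log(y + 7)/8162 - 21*log(y**2 + 4)/2650 - 69*atan(y/2)/2650 + C

Factor the denominator: (y - 7)*(y - 4)*(y + 6)*(y + 7)*(y**2 + 4).
Partial-fraction decomposition: -3*(7*y + 23)/(1325*(y**2 + 4)) + 11141/(8162*(y + 7)) - 59/(50*(y + 6)) + 53/(550*(y - 4)) - 197/(742*(y - 7)).
Integrate each term; A/(y−a) gives A·log|y−a|; the (By+D)/(y²+p²) term gives a log and an atan.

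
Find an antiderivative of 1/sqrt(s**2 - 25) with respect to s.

log(s + sqrt(s**2 - 25)) + C

Substitute s = 5·sec(θ), so ds = 5·sec(θ)*tan(θ) dθ and the radical becomes sqrt(s**2 - 25) = 5·tan(θ) by the Pythagorean identity.
Integrate the resulting trig expression in θ, then back-substitute sec(θ) = s/5, tan(θ) = sqrt(s**2 - 25)/5 (absorbing any constant into C).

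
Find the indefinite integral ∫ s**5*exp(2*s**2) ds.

Let u = s², du = 2s ds; rewrite as (1/2)∫ u^2·exp(2u) du.
Now integrate by parts 2 times.

(2*s**4 - 2*s**2 + 1)*exp(2*s**2)/8 + C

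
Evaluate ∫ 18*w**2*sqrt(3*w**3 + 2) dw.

Let u = 3*w**3 + 2, so du = (9*w**2) dw.
Rewriting, the integral becomes 2·∫ √u du = 2·(2/3)u^(3/2).
Substituting back, u = 3*w**3 + 2.

4*(3*w**3 + 2)**(3/2)/3 + C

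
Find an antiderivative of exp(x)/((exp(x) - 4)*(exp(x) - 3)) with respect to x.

Let u = e^x, du = e^x dx.
The integral becomes ∫ du/((u-4)(u-3)); decompose into partial fractions.

log(exp(x) - 4) - log(exp(x) - 3) + C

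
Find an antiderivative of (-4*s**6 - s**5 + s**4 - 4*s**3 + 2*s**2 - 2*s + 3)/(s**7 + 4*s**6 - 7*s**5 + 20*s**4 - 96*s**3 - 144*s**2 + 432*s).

log(s)/144 - 52701*log(s - 2)/86528 + 161*log(s + 2)/1664 - 58867*log(s + 6)/23040 - 397*log(s**2 + 9)/845 + 3647*atan(s/3)/7605 + 297/(832*s - 1664) + C

Factor the denominator: s*(s - 2)**2*(s + 2)*(s + 6)*(s**2 + 9).
Partial-fraction decomposition: -(2382*s - 3647)/(2535*(s**2 + 9)) - 58867/(23040*(s + 6)) + 161/(1664*(s + 2)) - 52701/(86528*(s - 2)) - 297/(832*(s - 2)**2) + 1/(144*s).
Integrate each term; A/(s−a) gives A·log|s−a|; the (Bs+D)/(s²+p²) term gives a log and an atan.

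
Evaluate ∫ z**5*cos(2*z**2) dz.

Let u = z², du = 2z dz; rewrite as (1/2)∫ u^2·cos(2u) du.
Now integrate by parts 2 times.

z**4*sin(2*z**2)/4 + z**2*cos(2*z**2)/4 - sin(2*z**2)/8 + C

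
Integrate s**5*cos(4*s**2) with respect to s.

Let u = s², du = 2s ds; rewrite as (1/2)∫ u^2·cos(4u) du.
Now integrate by parts 2 times.

s**4*sin(4*s**2)/8 + s**2*cos(4*s**2)/16 - sin(4*s**2)/64 + C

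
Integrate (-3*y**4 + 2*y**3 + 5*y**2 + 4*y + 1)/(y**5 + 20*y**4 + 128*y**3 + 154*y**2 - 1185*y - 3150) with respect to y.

Factor the denominator: (y - 3)*(y + 5)**2*(y + 6)*(y + 7).
Partial-fraction decomposition: -7671/(40*(y + 7)) + 4163/(9*(y + 6)) - 35041/(128*(y + 5)) + 2019/(16*(y + 5)**2) - 131/(5760*(y - 3)).
Integrate each term; A/(y−a) gives A·log|y−a|; A/(y−a)² gives −A/(y−a).

-131*log(y - 3)/5760 - 35041*log(y + 5)/128 + 4163*log(y + 6)/9 - 7671*log(y + 7)/40 - 2019/(16*y + 80) + C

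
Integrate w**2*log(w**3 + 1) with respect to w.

Let u = w**3 + 1, so du = (3*w**2) dw.
The integral becomes (1/3)·∫ log(u) du; integrate by parts with u′=log(u), dv′=du.

w**3*log(w**3 + 1)/3 - w**3/3 + log(w**3 + 1)/3 + C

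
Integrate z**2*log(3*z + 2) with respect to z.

z**3*log(3*z + 2)/3 - z**3/9 + z**2/9 - 4*z/27 + 8*log(3*z + 2)/81 + C

Use integration by parts with u = log(3*z + 2), dv = z**2 dz.
Then du = 3/(3*z + 2) dz and v = z**3/3.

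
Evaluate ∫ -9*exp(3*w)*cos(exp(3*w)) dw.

Let u = exp(3*w), so du = (3*exp(3*w)) dw.
Rewriting, the integral becomes -3·∫ cos(u) du = -3·sin(u).
Substituting back, u = exp(3*w).

-3*sin(exp(3*w)) + C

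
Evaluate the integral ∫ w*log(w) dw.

w**2*log(w)/2 - w**2/4 + C

Use integration by parts with u = log(w), dv = w dw.
Then du = 1/w dw and v = w**2/2.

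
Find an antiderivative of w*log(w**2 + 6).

Let u = w**2 + 6, so du = (2*w) dw.
The integral becomes (1/2)·∫ log(u) du; integrate by parts with u′=log(u), dv′=du.

w**2*log(w**2 + 6)/2 - w**2/2 + 3*log(w**2 + 6) + C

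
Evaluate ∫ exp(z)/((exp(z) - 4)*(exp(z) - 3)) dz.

Let u = e^z, du = e^z dz.
The integral becomes ∫ du/((u-3)(u-4)); decompose into partial fractions.

log(exp(z) - 4) - log(exp(z) - 3) + C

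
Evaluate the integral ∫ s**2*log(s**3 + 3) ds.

Let u = s**3 + 3, so du = (3*s**2) ds.
The integral becomes (1/3)·∫ log(u) du; integrate by parts with u′=log(u), dv′=du.

s**3*log(s**3 + 3)/3 - s**3/3 + log(s**3 + 3) + C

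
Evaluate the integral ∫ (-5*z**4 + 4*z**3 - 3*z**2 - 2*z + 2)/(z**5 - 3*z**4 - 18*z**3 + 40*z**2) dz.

-11*log(z)/400 - 2708*log(z - 5)/675 + 31*log(z - 2)/36 - 787*log(z + 4)/432 - 1/(20*z) + C

Factor the denominator: z**2*(z - 5)*(z - 2)*(z + 4).
Partial-fraction decomposition: -787/(432*(z + 4)) + 31/(36*(z - 2)) - 2708/(675*(z - 5)) - 11/(400*z) + 1/(20*z**2).
Integrate each term; A/(z−a) gives A·log|z−a|; A/(z−a)² gives −A/(z−a).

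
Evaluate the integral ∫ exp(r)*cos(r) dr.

exp(r)*sin(r)/2 + exp(r)*cos(r)/2 + C

Let I denote the integral. Integrate by parts with u = cos(r), dv = exp(r) dr, so v = exp(r): I = exp(r)*cos(r) + ∫ exp(r)*sin(r) dr.
Apply parts again with u = sin(r), dv = exp(r) dr: ∫ exp(r)*sin(r) dr = exp(r)*sin(r) − I. Substituting back brings back I: I = exp(r)*sin(r) + exp(r)*cos(r) − I.
Solving for I: (1 + 1)·I equals the remaining terms, so I = (1/2)·(exp(r)*sin(r) + exp(r)*cos(r)).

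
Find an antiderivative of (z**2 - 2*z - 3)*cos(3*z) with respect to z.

Use integration by parts with u = z**2 - 2*z - 3, dv = cos(3*z) dz, so v = sin(3*z)/3.
Apply parts 2 times (tabular method): alternate signs, differentiate u down to 0, integrate dv up.

z**2*sin(3*z)/3 - 2*z*sin(3*z)/3 + 2*z*cos(3*z)/9 - 29*sin(3*z)/27 - 2*cos(3*z)/9 + C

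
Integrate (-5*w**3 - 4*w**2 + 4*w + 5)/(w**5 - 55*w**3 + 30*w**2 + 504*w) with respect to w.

Factor the denominator: w*(w - 6)*(w - 4)*(w + 3)*(w + 7).
Partial-fraction decomposition: 34/(91*(w + 7)) - 23/(189*(w + 3)) + 33/(56*(w - 4)) - 1195/(1404*(w - 6)) + 5/(504*w).
Integrate each term: A/(w−a) contributes A·log|w−a|.

5*log(w)/504 - 1195*log(w - 6)/1404 + 33*log(w - 4)/56 - 23*log(w + 3)/189 + 34*log(w + 7)/91 + C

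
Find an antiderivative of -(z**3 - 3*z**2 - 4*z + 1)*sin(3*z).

Use integration by parts with u = z**3 - 3*z**2 - 4*z + 1, dv = -sin(3*z) dz, so v = cos(3*z)/3.
Apply parts 3 times (tabular method): alternate signs, differentiate u down to 0, integrate dv up.

z**3*cos(3*z)/3 - z**2*sin(3*z)/3 - z**2*cos(3*z) + 2*z*sin(3*z)/3 - 14*z*cos(3*z)/9 + 14*sin(3*z)/27 + 5*cos(3*z)/9 + C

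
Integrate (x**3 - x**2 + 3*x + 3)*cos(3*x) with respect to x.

Use integration by parts with u = x**3 - x**2 + 3*x + 3, dv = cos(3*x) dx, so v = sin(3*x)/3.
Apply parts 3 times (tabular method): alternate signs, differentiate u down to 0, integrate dv up.

x**3*sin(3*x)/3 - x**2*sin(3*x)/3 + x**2*cos(3*x)/3 + 7*x*sin(3*x)/9 - 2*x*cos(3*x)/9 + 29*sin(3*x)/27 + 7*cos(3*x)/27 + C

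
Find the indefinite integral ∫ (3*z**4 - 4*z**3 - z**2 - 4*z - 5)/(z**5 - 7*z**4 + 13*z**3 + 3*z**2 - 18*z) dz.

5*log(z)/18 + 401*log(z - 3)/144 - log(z - 2)/6 + 5*log(z + 1)/48 - 109/(12*z - 36) + C

Factor the denominator: z*(z - 3)**2*(z - 2)*(z + 1).
Partial-fraction decomposition: 5/(48*(z + 1)) - 1/(6*(z - 2)) + 401/(144*(z - 3)) + 109/(12*(z - 3)**2) + 5/(18*z).
Integrate each term; A/(z−a) gives A·log|z−a|; A/(z−a)² gives −A/(z−a).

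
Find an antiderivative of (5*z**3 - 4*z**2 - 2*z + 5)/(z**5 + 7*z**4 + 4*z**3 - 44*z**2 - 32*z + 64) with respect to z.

25*log(z - 2)/144 - 4*log(z - 1)/75 - 47*log(z + 2)/48 + 773*log(z + 4)/900 - 371/(60*z + 240) + C

Factor the denominator: (z - 2)*(z - 1)*(z + 2)*(z + 4)**2.
Partial-fraction decomposition: 773/(900*(z + 4)) + 371/(60*(z + 4)**2) - 47/(48*(z + 2)) - 4/(75*(z - 1)) + 25/(144*(z - 2)).
Integrate each term; A/(z−a) gives A·log|z−a|; A/(z−a)² gives −A/(z−a).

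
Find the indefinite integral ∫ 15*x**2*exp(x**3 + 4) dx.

5*exp(x**3 + 4) + C

Let u = x**3 + 4, so du = (3*x**2) dx.
Rewriting, the integral becomes 5·∫ e^u du = 5·e^u.
Substituting back, u = x**3 + 4.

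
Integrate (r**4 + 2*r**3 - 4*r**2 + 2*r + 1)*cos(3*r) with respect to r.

Use integration by parts with u = r**4 + 2*r**3 - 4*r**2 + 2*r + 1, dv = cos(3*r) dr, so v = sin(3*r)/3.
Apply parts 4 times (tabular method): alternate signs, differentiate u down to 0, integrate dv up.

r**4*sin(3*r)/3 + 2*r**3*sin(3*r)/3 + 4*r**3*cos(3*r)/9 - 16*r**2*sin(3*r)/9 + 2*r**2*cos(3*r)/3 + 2*r*sin(3*r)/9 - 32*r*cos(3*r)/27 + 59*sin(3*r)/81 + 2*cos(3*r)/27 + C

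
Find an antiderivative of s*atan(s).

s**2*atan(s)/2 - s/2 + atan(s)/2 + C

Use integration by parts with u = arctan(s), dv = s ds.
Then du = 1/(s**2 + 1) ds.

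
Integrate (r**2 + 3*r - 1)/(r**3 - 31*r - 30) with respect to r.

Factor the denominator: (r - 6)*(r + 1)*(r + 5).
Partial-fraction decomposition: 9/(44*(r + 5)) + 3/(28*(r + 1)) + 53/(77*(r - 6)).
Integrate each term: A/(r−a) contributes A·log|r−a|.

53*log(r - 6)/77 + 3*log(r + 1)/28 + 9*log(r + 5)/44 + C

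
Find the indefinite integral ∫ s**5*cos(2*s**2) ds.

s**4*sin(2*s**2)/4 + s**2*cos(2*s**2)/4 - sin(2*s**2)/8 + C

Let u = s², du = 2s ds; rewrite as (1/2)∫ u^2·cos(2u) du.
Now integrate by parts 2 times.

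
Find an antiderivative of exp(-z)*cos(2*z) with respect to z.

2*exp(-z)*sin(2*z)/5 - exp(-z)*cos(2*z)/5 + C

Let I denote the integral. Integrate by parts with u = cos(2*z), dv = exp(-z) dz, so v = -exp(-z): I = -exp(-z)*cos(2*z) − 2·∫ exp(-z)*sin(2*z) dz.
Apply parts again with u = sin(2*z), dv = exp(-z) dz: ∫ exp(-z)*sin(2*z) dz = -exp(-z)*sin(2*z) + 2·I. Substituting back brings back I: I = 2*exp(-z)*sin(2*z) - exp(-z)*cos(2*z) − 4·I.
Solving for I: (1 + 4)·I equals the remaining terms, so I = (1/5)·(2*exp(-z)*sin(2*z) - exp(-z)*cos(2*z)).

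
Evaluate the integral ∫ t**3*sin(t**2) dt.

-t**2*cos(t**2)/2 + sin(t**2)/2 + C

Let u = t², du = 2t dt; rewrite as (1/2)∫ u^1·sin(1u) du.
Now integrate by parts 1 time.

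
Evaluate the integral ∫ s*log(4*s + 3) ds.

s**2*log(4*s + 3)/2 - s**2/4 + 3*s/8 - 9*log(4*s + 3)/32 + C

Use integration by parts with u = log(4*s + 3), dv = s ds.
Then du = 4/(4*s + 3) ds and v = s**2/2.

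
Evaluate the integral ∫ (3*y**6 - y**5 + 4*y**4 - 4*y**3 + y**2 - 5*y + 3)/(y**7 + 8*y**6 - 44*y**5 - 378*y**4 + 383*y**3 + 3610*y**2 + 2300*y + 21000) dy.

Factor the denominator: (y - 5)**2*(y + 5)*(y + 6)*(y + 7)*(y**2 + 4).
Partial-fraction decomposition: (2273*y - 31758)/(1782920*(y**2 + 4)) + 42313/(1696*(y + 7)) - 153861/(4840*(y + 6)) + 53053/(5800*(y + 5)) + 56368767/(81408800*(y - 5)) + 15251/(12760*(y - 5)**2).
Integrate each term; A/(y−a) gives A·log|y−a|; the (By+D)/(y²+p²) term gives a log and an atan.

56368767*log(y - 5)/81408800 + 53053*log(y + 5)/5800 - 153861*log(y + 6)/4840 + 42313*log(y + 7)/1696 + 2273*log(y**2 + 4)/3565840 - 15879*atan(y/2)/1782920 - 15251/(12760*y - 63800) + C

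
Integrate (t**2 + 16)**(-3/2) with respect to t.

t/(16*sqrt(t**2 + 16)) + C

Substitute t = 4·tan(θ), so dt = 4·sec(θ)^2 dθ and the radical becomes sqrt(t**2 + 16) = 4·sec(θ) by the Pythagorean identity.
Integrate the resulting trig expression in θ, then back-substitute tan(θ) = t/4, sec(θ) = sqrt(t**2 + 16)/4 (absorbing any constant into C).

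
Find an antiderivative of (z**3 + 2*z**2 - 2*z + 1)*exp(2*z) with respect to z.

(4*z**3 + 2*z**2 - 10*z + 9)*exp(2*z)/8 + C

Use integration by parts with u = z**3 + 2*z**2 - 2*z + 1, dv = exp(2*z) dz, so v = exp(2*z)/2.
Apply parts 3 times (tabular method): alternate signs, differentiate u down to 0, integrate dv up.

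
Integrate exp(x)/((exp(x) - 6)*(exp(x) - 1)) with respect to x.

log(exp(x) - 6)/5 - log(exp(x) - 1)/5 + C

Let u = e^x, du = e^x dx.
The integral becomes ∫ du/((u-1)(u-6)); decompose into partial fractions.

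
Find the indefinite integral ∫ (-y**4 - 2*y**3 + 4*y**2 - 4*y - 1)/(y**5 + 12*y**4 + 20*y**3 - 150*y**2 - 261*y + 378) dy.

Factor the denominator: (y - 3)*(y - 1)*(y + 3)*(y + 6)*(y + 7).
Partial-fraction decomposition: -373/(80*(y + 7)) + 697/(189*(y + 6)) + 5/(72*(y + 3)) + 1/(112*(y - 1)) - 14/(135*(y - 3)).
Integrate each term: A/(y−a) contributes A·log|y−a|.

-14*log(y - 3)/135 + log(y - 1)/112 + 5*log(y + 3)/72 + 697*log(y + 6)/189 - 373*log(y + 7)/80 + C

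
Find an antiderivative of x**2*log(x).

Use integration by parts with u = log(x), dv = x**2 dx.
Then du = 1/x dx and v = x**3/3.

x**3*log(x)/3 - x**3/9 + C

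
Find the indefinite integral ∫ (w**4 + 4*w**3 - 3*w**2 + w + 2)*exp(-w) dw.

Use integration by parts with u = w**4 + 4*w**3 - 3*w**2 + w + 2, dv = exp(-w) dw, so v = -exp(-w).
Apply parts 4 times (tabular method): alternate signs, differentiate u down to 0, integrate dv up.

(-w**4 - 8*w**3 - 21*w**2 - 43*w - 45)*exp(-w) + C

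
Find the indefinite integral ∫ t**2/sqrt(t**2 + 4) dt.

Substitute t = 2·tan(θ), so dt = 2·sec(θ)^2 dθ and the radical becomes sqrt(t**2 + 4) = 2·sec(θ) by the Pythagorean identity.
Integrate the resulting trig expression in θ, then back-substitute tan(θ) = t/2, sec(θ) = sqrt(t**2 + 4)/2 (absorbing any constant into C).

t*sqrt(t**2 + 4)/2 - 2*log(t + sqrt(t**2 + 4)) + C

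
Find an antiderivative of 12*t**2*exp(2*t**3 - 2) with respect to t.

2*exp(2*t**3 - 2) + C

Let u = 2*t**3 - 2, so du = (6*t**2) dt.
Rewriting, the integral becomes 2·∫ e^u du = 2·e^u.
Substituting back, u = 2*t**3 - 2.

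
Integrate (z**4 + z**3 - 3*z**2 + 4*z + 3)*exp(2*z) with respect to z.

Use integration by parts with u = z**4 + z**3 - 3*z**2 + 4*z + 3, dv = exp(2*z) dz, so v = exp(2*z)/2.
Apply parts 4 times (tabular method): alternate signs, differentiate u down to 0, integrate dv up.

(4*z**4 - 4*z**3 - 6*z**2 + 22*z + 1)*exp(2*z)/8 + C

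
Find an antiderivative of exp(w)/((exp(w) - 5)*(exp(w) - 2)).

log(exp(w) - 5)/3 - log(exp(w) - 2)/3 + C

Let u = e^w, du = e^w dw.
The integral becomes ∫ du/((u-2)(u-5)); decompose into partial fractions.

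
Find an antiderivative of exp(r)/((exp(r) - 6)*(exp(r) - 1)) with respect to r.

log(exp(r) - 6)/5 - log(exp(r) - 1)/5 + C

Let u = e^r, du = e^r dr.
The integral becomes ∫ du/((u-6)(u-1)); decompose into partial fractions.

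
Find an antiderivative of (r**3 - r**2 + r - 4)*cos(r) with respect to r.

Use integration by parts with u = r**3 - r**2 + r - 4, dv = cos(r) dr, so v = sin(r).
Apply parts 3 times (tabular method): alternate signs, differentiate u down to 0, integrate dv up.

r**3*sin(r) - r**2*sin(r) + 3*r**2*cos(r) - 5*r*sin(r) - 2*r*cos(r) - 2*sin(r) - 5*cos(r) + C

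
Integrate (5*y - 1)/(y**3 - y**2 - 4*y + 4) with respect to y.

Factor the denominator: (y - 2)*(y - 1)*(y + 2).
Partial-fraction decomposition: -11/(12*(y + 2)) - 4/(3*(y - 1)) + 9/(4*(y - 2)).
Integrate each term: A/(y−a) contributes A·log|y−a|.

9*log(y - 2)/4 - 4*log(y - 1)/3 - 11*log(y + 2)/12 + C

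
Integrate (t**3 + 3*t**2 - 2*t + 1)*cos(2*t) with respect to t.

t**3*sin(2*t)/2 + 3*t**2*sin(2*t)/2 + 3*t**2*cos(2*t)/4 - 7*t*sin(2*t)/4 + 3*t*cos(2*t)/2 - sin(2*t)/4 - 7*cos(2*t)/8 + C

Use integration by parts with u = t**3 + 3*t**2 - 2*t + 1, dv = cos(2*t) dt, so v = sin(2*t)/2.
Apply parts 3 times (tabular method): alternate signs, differentiate u down to 0, integrate dv up.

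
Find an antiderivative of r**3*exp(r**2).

Let u = r², du = 2r dr; rewrite as (1/2)∫ u^1·exp(1u) du.
Now integrate by parts 1 time.

(r**2 - 1)*exp(r**2)/2 + C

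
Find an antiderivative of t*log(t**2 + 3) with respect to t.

Let u = t**2 + 3, so du = (2*t) dt.
The integral becomes (1/2)·∫ log(u) du; integrate by parts with u′=log(u), dv′=du.

t**2*log(t**2 + 3)/2 - t**2/2 + 3*log(t**2 + 3)/2 + C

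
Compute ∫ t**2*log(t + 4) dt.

t**3*log(t + 4)/3 - t**3/9 + 2*t**2/3 - 16*t/3 + 64*log(t + 4)/3 + C

Use integration by parts with u = log(t + 4), dv = t**2 dt.
Then du = 1/(t + 4) dt and v = t**3/3.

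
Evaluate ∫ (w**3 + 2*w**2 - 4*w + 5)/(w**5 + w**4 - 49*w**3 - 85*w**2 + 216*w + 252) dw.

209*log(w - 7)/2600 - 13*log(w - 2)/600 + log(w + 1)/24 - 2*log(w + 3)/75 - 23*log(w + 6)/312 + C

Factor the denominator: (w - 7)*(w - 2)*(w + 1)*(w + 3)*(w + 6).
Partial-fraction decomposition: -23/(312*(w + 6)) - 2/(75*(w + 3)) + 1/(24*(w + 1)) - 13/(600*(w - 2)) + 209/(2600*(w - 7)).
Integrate each term: A/(w−a) contributes A·log|w−a|.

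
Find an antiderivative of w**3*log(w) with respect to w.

Use integration by parts with u = log(w), dv = w**3 dw.
Then du = 1/w dw and v = w**4/4.

w**4*log(w)/4 - w**4/16 + C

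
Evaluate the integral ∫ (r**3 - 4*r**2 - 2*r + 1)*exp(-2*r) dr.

(-4*r**3 + 10*r**2 + 18*r + 5)*exp(-2*r)/8 + C

Use integration by parts with u = r**3 - 4*r**2 - 2*r + 1, dv = exp(-2*r) dr, so v = -exp(-2*r)/2.
Apply parts 3 times (tabular method): alternate signs, differentiate u down to 0, integrate dv up.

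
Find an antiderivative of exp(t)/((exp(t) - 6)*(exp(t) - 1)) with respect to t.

Let u = e^t, du = e^t dt.
The integral becomes ∫ du/((u-6)(u-1)); decompose into partial fractions.

log(exp(t) - 6)/5 - log(exp(t) - 1)/5 + C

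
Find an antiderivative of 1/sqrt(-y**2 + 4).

Substitute y = 2·sin(θ), so dy = 2·cos(θ) dθ and the radical becomes sqrt(-y**2 + 4) = 2·cos(θ) by the Pythagorean identity.
Integrate the resulting trig expression in θ, then back-substitute θ = asin(y/2), sin(θ) = y/2, cos(θ) = sqrt(-y**2 + 4)/2 (absorbing any constant into C).

asin(y/2) + C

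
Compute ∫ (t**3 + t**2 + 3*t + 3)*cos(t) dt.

t**3*sin(t) + t**2*sin(t) + 3*t**2*cos(t) - 3*t*sin(t) + 2*t*cos(t) + sin(t) - 3*cos(t) + C

Use integration by parts with u = t**3 + t**2 + 3*t + 3, dv = cos(t) dt, so v = sin(t).
Apply parts 3 times (tabular method): alternate signs, differentiate u down to 0, integrate dv up.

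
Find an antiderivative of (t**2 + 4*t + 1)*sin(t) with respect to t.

Use integration by parts with u = t**2 + 4*t + 1, dv = sin(t) dt, so v = -cos(t).
Apply parts 2 times (tabular method): alternate signs, differentiate u down to 0, integrate dv up.

-t**2*cos(t) + 2*t*sin(t) - 4*t*cos(t) + 4*sin(t) + cos(t) + C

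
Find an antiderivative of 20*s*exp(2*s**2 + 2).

5*exp(2*s**2 + 2) + C

Let u = 2*s**2 + 2, so du = (4*s) ds.
Rewriting, the integral becomes 5·∫ e^u du = 5·e^u.
Substituting back, u = 2*s**2 + 2.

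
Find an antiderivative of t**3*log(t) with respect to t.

t**4*log(t)/4 - t**4/16 + C

Use integration by parts with u = log(t), dv = t**3 dt.
Then du = 1/t dt and v = t**4/4.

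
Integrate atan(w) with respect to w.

w*atan(w) - log(w**2 + 1)/2 + C

Use integration by parts with u = arctan(w), dv = dw.
Then du = 1/(w**2 + 1) dw.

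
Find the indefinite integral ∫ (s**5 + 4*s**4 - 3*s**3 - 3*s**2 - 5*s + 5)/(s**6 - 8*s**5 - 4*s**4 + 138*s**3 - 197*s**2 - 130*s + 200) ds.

15335*log(s - 5)/23328 + 55*log(s - 2)/162 + log(s - 1)/160 + 13*log(s + 1)/648 - 169*log(s + 4)/7290 - 5155/(648*s - 3240) + C

Factor the denominator: (s - 5)**2*(s - 2)*(s - 1)*(s + 1)*(s + 4).
Partial-fraction decomposition: -169/(7290*(s + 4)) + 13/(648*(s + 1)) + 1/(160*(s - 1)) + 55/(162*(s - 2)) + 15335/(23328*(s - 5)) + 5155/(648*(s - 5)**2).
Integrate each term; A/(s−a) gives A·log|s−a|; A/(s−a)² gives −A/(s−a).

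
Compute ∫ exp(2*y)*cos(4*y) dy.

Let I denote the integral. Integrate by parts with u = cos(4*y), dv = exp(2*y) dy, so v = exp(2*y)/2: I = exp(2*y)*cos(4*y)/2 + 2·∫ exp(2*y)*sin(4*y) dy.
Apply parts again with u = sin(4*y), dv = exp(2*y) dy: ∫ exp(2*y)*sin(4*y) dy = exp(2*y)*sin(4*y)/2 − 2·I. Substituting back brings back I: I = exp(2*y)*sin(4*y) + exp(2*y)*cos(4*y)/2 − 4·I.
Solving for I: (1 + 4)·I equals the remaining terms, so I = (1/5)·(exp(2*y)*sin(4*y) + exp(2*y)*cos(4*y)/2).

exp(2*y)*sin(4*y)/5 + exp(2*y)*cos(4*y)/10 + C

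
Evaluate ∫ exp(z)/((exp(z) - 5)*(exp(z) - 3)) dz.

Let u = e^z, du = e^z dz.
The integral becomes ∫ du/((u-3)(u-5)); decompose into partial fractions.

log(exp(z) - 5)/2 - log(exp(z) - 3)/2 + C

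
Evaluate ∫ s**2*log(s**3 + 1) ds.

s**3*log(s**3 + 1)/3 - s**3/3 + log(s**3 + 1)/3 + C

Let u = s**3 + 1, so du = (3*s**2) ds.
The integral becomes (1/3)·∫ log(u) du; integrate by parts with u′=log(u), dv′=du.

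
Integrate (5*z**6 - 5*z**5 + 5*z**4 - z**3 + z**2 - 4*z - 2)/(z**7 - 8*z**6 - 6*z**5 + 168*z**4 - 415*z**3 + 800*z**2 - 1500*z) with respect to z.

log(z)/750 + 403561*log(z - 5)/210250 + 2803*log(z - 3)/1248 + 97043*log(z + 5)/116000 - 73*log(z**2 + 4)/43732 + 1424*atan(z/2)/10933 - 65503/(2900*z - 14500) + C

Factor the denominator: z*(z - 5)**2*(z - 3)*(z + 5)*(z**2 + 4).
Partial-fraction decomposition: -(73*z - 5696)/(21866*(z**2 + 4)) + 97043/(116000*(z + 5)) + 2803/(1248*(z - 3)) + 403561/(210250*(z - 5)) + 65503/(2900*(z - 5)**2) + 1/(750*z).
Integrate each term; A/(z−a) gives A·log|z−a|; the (Bz+D)/(z²+p²) term gives a log and an atan.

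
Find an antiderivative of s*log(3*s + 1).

s**2*log(3*s + 1)/2 - s**2/4 + s/6 - log(3*s + 1)/18 + C

Use integration by parts with u = log(3*s + 1), dv = s ds.
Then du = 3/(3*s + 1) ds and v = s**2/2.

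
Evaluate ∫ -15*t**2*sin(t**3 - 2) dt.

Let u = t**3 - 2, so du = (3*t**2) dt.
Rewriting, the integral becomes -5·∫ sin(u) du = -5·-cos(u).
Substituting back, u = t**3 - 2.

5*cos(t**3 - 2) + C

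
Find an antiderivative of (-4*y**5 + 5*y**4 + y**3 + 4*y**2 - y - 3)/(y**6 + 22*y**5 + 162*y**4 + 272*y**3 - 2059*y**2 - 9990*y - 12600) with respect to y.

Factor the denominator: (y - 4)*(y + 3)*(y + 5)**2*(y + 6)*(y + 7).
Partial-fraction decomposition: -3595/(8*(y + 7)) + 2501/(2*(y + 6)) - 129755/(162*(y + 5)) + 7801/(18*(y + 5)**2) - 33/(8*(y + 3)) - 7/(162*(y - 4)).
Integrate each term; A/(y−a) gives A·log|y−a|; A/(y−a)² gives −A/(y−a).

-7*log(y - 4)/162 - 33*log(y + 3)/8 - 129755*log(y + 5)/162 + 2501*log(y + 6)/2 - 3595*log(y + 7)/8 - 7801/(18*y + 90) + C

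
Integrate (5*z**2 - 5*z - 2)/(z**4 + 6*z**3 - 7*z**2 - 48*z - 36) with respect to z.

Factor the denominator: (z - 3)*(z + 1)*(z + 2)*(z + 6).
Partial-fraction decomposition: -52/(45*(z + 6)) + 7/(5*(z + 2)) - 2/(5*(z + 1)) + 7/(45*(z - 3)).
Integrate each term: A/(z−a) contributes A·log|z−a|.

7*log(z - 3)/45 - 2*log(z + 1)/5 + 7*log(z + 2)/5 - 52*log(z + 6)/45 + C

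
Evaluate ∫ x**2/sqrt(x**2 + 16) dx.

Substitute x = 4·tan(θ), so dx = 4·sec(θ)^2 dθ and the radical becomes sqrt(x**2 + 16) = 4·sec(θ) by the Pythagorean identity.
Integrate the resulting trig expression in θ, then back-substitute tan(θ) = x/4, sec(θ) = sqrt(x**2 + 16)/4 (absorbing any constant into C).

x*sqrt(x**2 + 16)/2 - 8*log(x + sqrt(x**2 + 16)) + C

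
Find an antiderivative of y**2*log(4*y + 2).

y**3*log(4*y + 2)/3 - y**3/9 + y**2/12 - y/12 + log(2*y + 1)/24 + C

Use integration by parts with u = log(4*y + 2), dv = y**2 dy.
Then du = 4/(4*y + 2) dy and v = y**3/3.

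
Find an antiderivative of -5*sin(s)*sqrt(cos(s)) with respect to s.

10*cos(s)**(3/2)/3 + C

Let u = cos(s), so du = (-sin(s)) ds.
Rewriting, the integral becomes 5·∫ √u du = 5·(2/3)u^(3/2).
Substituting back, u = cos(s).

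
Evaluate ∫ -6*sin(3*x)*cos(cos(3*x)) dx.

Let u = cos(3*x), so du = (-3*sin(3*x)) dx.
Rewriting, the integral becomes 2·∫ cos(u) du = 2·sin(u).
Substituting back, u = cos(3*x).

2*sin(cos(3*x)) + C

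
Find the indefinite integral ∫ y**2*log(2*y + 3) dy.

Use integration by parts with u = log(2*y + 3), dv = y**2 dy.
Then du = 2/(2*y + 3) dy and v = y**3/3.

y**3*log(2*y + 3)/3 - y**3/9 + y**2/4 - 3*y/4 + 9*log(2*y + 3)/8 + C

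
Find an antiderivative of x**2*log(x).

Use integration by parts with u = log(x), dv = x**2 dx.
Then du = 1/x dx and v = x**3/3.

x**3*log(x)/3 - x**3/9 + C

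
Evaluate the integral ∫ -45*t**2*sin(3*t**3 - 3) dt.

5*cos(3*t**3 - 3) + C

Let u = 3*t**3 - 3, so du = (9*t**2) dt.
Rewriting, the integral becomes -5·∫ sin(u) du = -5·-cos(u).
Substituting back, u = 3*t**3 - 3.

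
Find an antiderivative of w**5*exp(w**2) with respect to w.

(w**4 - 2*w**2 + 2)*exp(w**2)/2 + C

Let u = w², du = 2w dw; rewrite as (1/2)∫ u^2·exp(1u) du.
Now integrate by parts 2 times.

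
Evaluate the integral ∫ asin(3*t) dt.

Use integration by parts with u = arcsin(3*t), dv = dt.
Then du = 3/sqrt(-9*t**2 + 1) dt.

t*asin(3*t) + sqrt(-9*t**2 + 1)/3 + C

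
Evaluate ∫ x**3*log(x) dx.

Use integration by parts with u = log(x), dv = x**3 dx.
Then du = 1/x dx and v = x**4/4.

x**4*log(x)/4 - x**4/16 + C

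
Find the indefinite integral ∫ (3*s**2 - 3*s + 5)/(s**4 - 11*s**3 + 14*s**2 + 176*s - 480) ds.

19*log(s - 6)/4 - 65*log(s - 5)/9 + 41*log(s - 4)/16 - 13*log(s + 4)/144 + C

Factor the denominator: (s - 6)*(s - 5)*(s - 4)*(s + 4).
Partial-fraction decomposition: -13/(144*(s + 4)) + 41/(16*(s - 4)) - 65/(9*(s - 5)) + 19/(4*(s - 6)).
Integrate each term: A/(s−a) contributes A·log|s−a|.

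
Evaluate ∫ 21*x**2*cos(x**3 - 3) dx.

7*sin(x**3 - 3) + C

Let u = x**3 - 3, so du = (3*x**2) dx.
Rewriting, the integral becomes 7·∫ cos(u) du = 7·sin(u).
Substituting back, u = x**3 - 3.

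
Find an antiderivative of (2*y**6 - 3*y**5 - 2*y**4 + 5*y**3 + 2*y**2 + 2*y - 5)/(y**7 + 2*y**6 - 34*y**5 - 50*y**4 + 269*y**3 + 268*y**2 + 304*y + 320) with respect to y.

Factor the denominator: (y - 4)**2*(y + 1)*(y + 4)*(y + 5)*(y**2 + 1).
Partial-fraction decomposition: (44*y - 181)/(7514*(y**2 + 1)) + 38785/(8424*(y + 5)) - 10451/(3264*(y + 4)) - 7/(600*(y + 1)) + 22607593/(37454400*(y - 4)) + 4963/(6120*(y - 4)**2).
Integrate each term; A/(y−a) gives A·log|y−a|; the (By+D)/(y²+p²) term gives a log and an atan.

22607593*log(y - 4)/37454400 - 7*log(y + 1)/600 - 10451*log(y + 4)/3264 + 38785*log(y + 5)/8424 + 11*log(y**2 + 1)/3757 - 181*atan(y)/7514 - 4963/(6120*y - 24480) + C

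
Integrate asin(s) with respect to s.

s*asin(s) + sqrt(-s**2 + 1) + C

Use integration by parts with u = arcsin(s), dv = ds.
Then du = 1/sqrt(-s**2 + 1) ds.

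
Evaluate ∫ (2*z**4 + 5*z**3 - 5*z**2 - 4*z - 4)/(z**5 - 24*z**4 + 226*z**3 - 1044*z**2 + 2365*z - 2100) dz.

Factor the denominator: (z - 7)*(z - 5)**2*(z - 4)*(z - 3).
Partial-fraction decomposition: 59/(4*(z - 3)) - 244/(z - 4) + 405/(4*(z - 5)) - 863/(2*(z - 5)**2) + 130/(z - 7).
Integrate each term; A/(z−a) gives A·log|z−a|; A/(z−a)² gives −A/(z−a).

130*log(z - 7) + 405*log(z - 5)/4 - 244*log(z - 4) + 59*log(z - 3)/4 + 863/(2*z - 10) + C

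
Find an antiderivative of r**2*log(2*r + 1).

Use integration by parts with u = log(2*r + 1), dv = r**2 dr.
Then du = 2/(2*r + 1) dr and v = r**3/3.

r**3*log(2*r + 1)/3 - r**3/9 + r**2/12 - r/12 + log(2*r + 1)/24 + C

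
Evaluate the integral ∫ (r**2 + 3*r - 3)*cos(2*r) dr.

r**2*sin(2*r)/2 + 3*r*sin(2*r)/2 + r*cos(2*r)/2 - 7*sin(2*r)/4 + 3*cos(2*r)/4 + C

Use integration by parts with u = r**2 + 3*r - 3, dv = cos(2*r) dr, so v = sin(2*r)/2.
Apply parts 2 times (tabular method): alternate signs, differentiate u down to 0, integrate dv up.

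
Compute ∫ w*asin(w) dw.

Use integration by parts with u = arcsin(w), dv = w dw.
Then du = 1/sqrt(-w**2 + 1) dw.

w**2*asin(w)/2 + w*sqrt(-w**2 + 1)/4 - asin(w)/4 + C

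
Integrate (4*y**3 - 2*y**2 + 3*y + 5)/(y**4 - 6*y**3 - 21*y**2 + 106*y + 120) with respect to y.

Factor the denominator: (y - 6)*(y - 5)*(y + 1)*(y + 4).
Partial-fraction decomposition: 59/(54*(y + 4)) - 2/(63*(y + 1)) - 235/(27*(y - 5)) + 163/(14*(y - 6)).
Integrate each term: A/(y−a) contributes A·log|y−a|.

163*log(y - 6)/14 - 235*log(y - 5)/27 - 2*log(y + 1)/63 + 59*log(y + 4)/54 + C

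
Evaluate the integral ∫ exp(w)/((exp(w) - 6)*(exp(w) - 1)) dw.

Let u = e^w, du = e^w dw.
The integral becomes ∫ du/((u-6)(u-1)); decompose into partial fractions.

log(exp(w) - 6)/5 - log(exp(w) - 1)/5 + C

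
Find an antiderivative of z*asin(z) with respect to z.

Use integration by parts with u = arcsin(z), dv = z dz.
Then du = 1/sqrt(-z**2 + 1) dz.

z**2*asin(z)/2 + z*sqrt(-z**2 + 1)/4 - asin(z)/4 + C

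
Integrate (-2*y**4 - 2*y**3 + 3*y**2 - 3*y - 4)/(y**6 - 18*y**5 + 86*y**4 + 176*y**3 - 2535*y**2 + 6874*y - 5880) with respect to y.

24773*log(y - 7)/10800 - 304*log(y - 4)/81 + 101*log(y - 3)/64 - 23*log(y - 2)/175 + 457*log(y + 5)/36288 + 2683/(360*y - 2520) + C

Factor the denominator: (y - 7)**2*(y - 4)*(y - 3)*(y - 2)*(y + 5).
Partial-fraction decomposition: 457/(36288*(y + 5)) - 23/(175*(y - 2)) + 101/(64*(y - 3)) - 304/(81*(y - 4)) + 24773/(10800*(y - 7)) - 2683/(360*(y - 7)**2).
Integrate each term; A/(y−a) gives A·log|y−a|; A/(y−a)² gives −A/(y−a).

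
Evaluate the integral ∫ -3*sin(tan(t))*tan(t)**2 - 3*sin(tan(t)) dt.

3*cos(tan(t)) + C

Let u = tan(t), so du = (tan(t)**2 + 1) dt.
Rewriting, the integral becomes -3·∫ sin(u) du = -3·-cos(u).
Substituting back, u = tan(t).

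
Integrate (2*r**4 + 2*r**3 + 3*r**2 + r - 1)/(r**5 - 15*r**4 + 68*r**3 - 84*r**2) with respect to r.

-log(r)/441 + 5641*log(r - 7)/245 - 3137*log(r - 6)/144 + 61*log(r - 2)/80 - 1/(84*r) + C

Factor the denominator: r**2*(r - 7)*(r - 6)*(r - 2).
Partial-fraction decomposition: 61/(80*(r - 2)) - 3137/(144*(r - 6)) + 5641/(245*(r - 7)) - 1/(441*r) + 1/(84*r**2).
Integrate each term; A/(r−a) gives A·log|r−a|; A/(r−a)² gives −A/(r−a).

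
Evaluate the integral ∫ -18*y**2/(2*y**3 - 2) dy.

Let u = 2*y**3 - 2, so du = (6*y**2) dy.
Rewriting, the integral becomes -3·∫ 1/u du = -3·log(u).
Substituting back, u = 2*y**3 - 2.

-3*log(2*y**3 - 2) + C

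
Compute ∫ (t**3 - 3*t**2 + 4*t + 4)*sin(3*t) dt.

Use integration by parts with u = t**3 - 3*t**2 + 4*t + 4, dv = sin(3*t) dt, so v = -cos(3*t)/3.
Apply parts 3 times (tabular method): alternate signs, differentiate u down to 0, integrate dv up.

-t**3*cos(3*t)/3 + t**2*sin(3*t)/3 + t**2*cos(3*t) - 2*t*sin(3*t)/3 - 10*t*cos(3*t)/9 + 10*sin(3*t)/27 - 14*cos(3*t)/9 + C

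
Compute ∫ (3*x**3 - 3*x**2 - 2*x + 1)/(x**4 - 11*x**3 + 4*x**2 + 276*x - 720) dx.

Factor the denominator: (x - 6)**2*(x - 4)*(x + 5).
Partial-fraction decomposition: 439/(1089*(x + 5)) + 137/(36*(x - 4)) - 585/(484*(x - 6)) + 529/(22*(x - 6)**2).
Integrate each term; A/(x−a) gives A·log|x−a|; A/(x−a)² gives −A/(x−a).

-585*log(x - 6)/484 + 137*log(x - 4)/36 + 439*log(x + 5)/1089 - 529/(22*x - 132) + C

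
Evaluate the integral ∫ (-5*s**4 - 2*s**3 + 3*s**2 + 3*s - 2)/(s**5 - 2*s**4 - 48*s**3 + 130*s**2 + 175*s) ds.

-2*log(s)/175 - 22757*log(s - 5)/7200 + 5*log(s + 1)/216 - 11195*log(s + 7)/6048 + 3287/(360*s - 1800) + C

Factor the denominator: s*(s - 5)**2*(s + 1)*(s + 7).
Partial-fraction decomposition: -11195/(6048*(s + 7)) + 5/(216*(s + 1)) - 22757/(7200*(s - 5)) - 3287/(360*(s - 5)**2) - 2/(175*s).
Integrate each term; A/(s−a) gives A·log|s−a|; A/(s−a)² gives −A/(s−a).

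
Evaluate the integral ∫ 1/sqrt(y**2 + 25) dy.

log(y + sqrt(y**2 + 25)) + C

Substitute y = 5·tan(θ), so dy = 5·sec(θ)^2 dθ and the radical becomes sqrt(y**2 + 25) = 5·sec(θ) by the Pythagorean identity.
Integrate the resulting trig expression in θ, then back-substitute tan(θ) = y/5, sec(θ) = sqrt(y**2 + 25)/5 (absorbing any constant into C).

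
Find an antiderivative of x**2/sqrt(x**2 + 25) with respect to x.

Substitute x = 5·tan(θ), so dx = 5·sec(θ)^2 dθ and the radical becomes sqrt(x**2 + 25) = 5·sec(θ) by the Pythagorean identity.
Integrate the resulting trig expression in θ, then back-substitute tan(θ) = x/5, sec(θ) = sqrt(x**2 + 25)/5 (absorbing any constant into C).

x*sqrt(x**2 + 25)/2 - 25*log(x + sqrt(x**2 + 25))/2 + C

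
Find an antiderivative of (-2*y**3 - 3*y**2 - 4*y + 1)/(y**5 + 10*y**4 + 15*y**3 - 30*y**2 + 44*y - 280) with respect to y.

Factor the denominator: (y - 2)*(y + 5)*(y + 7)*(y**2 + 4).
Partial-fraction decomposition: -(531*y + 1318)/(12296*(y**2 + 4)) + 284/(477*(y + 7)) - 14/(29*(y + 5)) - 5/(72*(y - 2)).
Integrate each term; A/(y−a) gives A·log|y−a|; the (By+D)/(y²+p²) term gives a log and an atan.

-5*log(y - 2)/72 - 14*log(y + 5)/29 + 284*log(y + 7)/477 - 531*log(y**2 + 4)/24592 - 659*atan(y/2)/12296 + C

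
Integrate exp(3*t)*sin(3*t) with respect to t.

Let I denote the integral. Integrate by parts with u = sin(3*t), dv = exp(3*t) dt, so v = exp(3*t)/3: I = exp(3*t)*sin(3*t)/3 − ∫ exp(3*t)*cos(3*t) dt.
Apply parts again with u = cos(3*t), dv = exp(3*t) dt: ∫ exp(3*t)*cos(3*t) dt = exp(3*t)*cos(3*t)/3 + I. Substituting back brings back I: I = exp(3*t)*sin(3*t)/3 - exp(3*t)*cos(3*t)/3 − I.
Solving for I: (1 + 1)·I equals the remaining terms, so I = (1/2)·(exp(3*t)*sin(3*t)/3 - exp(3*t)*cos(3*t)/3).

exp(3*t)*sin(3*t)/6 - exp(3*t)*cos(3*t)/6 + C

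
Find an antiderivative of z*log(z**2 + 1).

z**2*log(z**2 + 1)/2 - z**2/2 + log(z**2 + 1)/2 + C

Let u = z**2 + 1, so du = (2*z) dz.
The integral becomes (1/2)·∫ log(u) du; integrate by parts with u′=log(u), dv′=du.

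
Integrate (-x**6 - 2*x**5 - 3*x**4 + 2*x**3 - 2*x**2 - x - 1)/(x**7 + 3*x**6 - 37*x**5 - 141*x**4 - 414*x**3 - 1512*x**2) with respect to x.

Factor the denominator: x**2*(x - 7)*(x + 4)*(x + 6)*(x**2 + 9).
Partial-fraction decomposition: -(6296*x - 849)/(58725*(x**2 + 9)) - 35491/(42120*(x + 6)) + 2973/(8800*(x + 4)) - 78943/(203203*(x - 7)) + 61/(127008*x) + 1/(1512*x**2).
Integrate each term; A/(x−a) gives A·log|x−a|; the (Bx+D)/(x²+p²) term gives a log and an atan.

61*log(x)/127008 - 78943*log(x - 7)/203203 + 2973*log(x + 4)/8800 - 35491*log(x + 6)/42120 - 3148*log(x**2 + 9)/58725 + 283*atan(x/3)/58725 - 1/(1512*x) + C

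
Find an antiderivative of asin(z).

Use integration by parts with u = arcsin(z), dv = dz.
Then du = 1/sqrt(-z**2 + 1) dz.

z*asin(z) + sqrt(-z**2 + 1) + C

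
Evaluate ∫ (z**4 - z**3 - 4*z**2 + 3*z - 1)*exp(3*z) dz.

(27*z**4 - 63*z**3 - 45*z**2 + 111*z - 64)*exp(3*z)/81 + C

Use integration by parts with u = z**4 - z**3 - 4*z**2 + 3*z - 1, dv = exp(3*z) dz, so v = exp(3*z)/3.
Apply parts 4 times (tabular method): alternate signs, differentiate u down to 0, integrate dv up.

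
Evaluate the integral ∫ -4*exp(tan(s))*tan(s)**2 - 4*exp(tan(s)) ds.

-4*exp(tan(s)) + C

Let u = tan(s), so du = (tan(s)**2 + 1) ds.
Rewriting, the integral becomes -4·∫ e^u du = -4·e^u.
Substituting back, u = tan(s).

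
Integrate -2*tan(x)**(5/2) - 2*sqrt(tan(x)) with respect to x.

Let u = tan(x), so du = (tan(x)**2 + 1) dx.
Rewriting, the integral becomes -2·∫ √u du = -2·(2/3)u^(3/2).
Substituting back, u = tan(x).

-4*tan(x)**(3/2)/3 + C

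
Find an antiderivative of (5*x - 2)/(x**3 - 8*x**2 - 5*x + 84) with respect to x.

Factor the denominator: (x - 7)*(x - 4)*(x + 3).
Partial-fraction decomposition: -17/(70*(x + 3)) - 6/(7*(x - 4)) + 11/(10*(x - 7)).
Integrate each term: A/(x−a) contributes A·log|x−a|.

11*log(x - 7)/10 - 6*log(x - 4)/7 - 17*log(x + 3)/70 + C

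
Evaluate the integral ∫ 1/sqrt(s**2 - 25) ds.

Substitute s = 5·sec(θ), so ds = 5·sec(θ)*tan(θ) dθ and the radical becomes sqrt(s**2 - 25) = 5·tan(θ) by the Pythagorean identity.
Integrate the resulting trig expression in θ, then back-substitute sec(θ) = s/5, tan(θ) = sqrt(s**2 - 25)/5 (absorbing any constant into C).

log(s + sqrt(s**2 - 25)) + C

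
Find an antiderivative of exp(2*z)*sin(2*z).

exp(2*z)*sin(2*z)/4 - exp(2*z)*cos(2*z)/4 + C

Let I denote the integral. Integrate by parts with u = sin(2*z), dv = exp(2*z) dz, so v = exp(2*z)/2: I = exp(2*z)*sin(2*z)/2 − ∫ exp(2*z)*cos(2*z) dz.
Apply parts again with u = cos(2*z), dv = exp(2*z) dz: ∫ exp(2*z)*cos(2*z) dz = exp(2*z)*cos(2*z)/2 + I. Substituting back brings back I: I = exp(2*z)*sin(2*z)/2 - exp(2*z)*cos(2*z)/2 − I.
Solving for I: (1 + 1)·I equals the remaining terms, so I = (1/2)·(exp(2*z)*sin(2*z)/2 - exp(2*z)*cos(2*z)/2).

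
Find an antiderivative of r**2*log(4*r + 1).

Use integration by parts with u = log(4*r + 1), dv = r**2 dr.
Then du = 4/(4*r + 1) dr and v = r**3/3.

r**3*log(4*r + 1)/3 - r**3/9 + r**2/24 - r/48 + log(4*r + 1)/192 + C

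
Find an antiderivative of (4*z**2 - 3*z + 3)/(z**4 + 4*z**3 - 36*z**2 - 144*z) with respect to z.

-log(z)/48 + 43*log(z - 6)/240 + 79*log(z + 4)/80 - 55*log(z + 6)/48 + C

Factor the denominator: z*(z - 6)*(z + 4)*(z + 6).
Partial-fraction decomposition: -55/(48*(z + 6)) + 79/(80*(z + 4)) + 43/(240*(z - 6)) - 1/(48*z).
Integrate each term: A/(z−a) contributes A·log|z−a|.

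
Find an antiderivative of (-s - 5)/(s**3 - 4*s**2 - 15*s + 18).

-11*log(s - 6)/45 + 3*log(s - 1)/10 - log(s + 3)/18 + C

Factor the denominator: (s - 6)*(s - 1)*(s + 3).
Partial-fraction decomposition: -1/(18*(s + 3)) + 3/(10*(s - 1)) - 11/(45*(s - 6)).
Integrate each term: A/(s−a) contributes A·log|s−a|.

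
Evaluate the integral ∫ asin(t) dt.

t*asin(t) + sqrt(-t**2 + 1) + C

Use integration by parts with u = arcsin(t), dv = dt.
Then du = 1/sqrt(-t**2 + 1) dt.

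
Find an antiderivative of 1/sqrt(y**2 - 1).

log(y + sqrt(y**2 - 1)) + C

Substitute y = sec(θ), so dy = sec(θ)*tan(θ) dθ and the radical becomes sqrt(y**2 - 1) = tan(θ) by the Pythagorean identity.
Integrate the resulting trig expression in θ, then back-substitute sec(θ) = y, tan(θ) = sqrt(y**2 - 1) (absorbing any constant into C).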